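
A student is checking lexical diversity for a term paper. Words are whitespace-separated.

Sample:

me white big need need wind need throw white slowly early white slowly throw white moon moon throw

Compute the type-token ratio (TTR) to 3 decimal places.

N = 18 tokens, V = 9 types.
TTR = V / N = 9 / 18 = 0.500

0.500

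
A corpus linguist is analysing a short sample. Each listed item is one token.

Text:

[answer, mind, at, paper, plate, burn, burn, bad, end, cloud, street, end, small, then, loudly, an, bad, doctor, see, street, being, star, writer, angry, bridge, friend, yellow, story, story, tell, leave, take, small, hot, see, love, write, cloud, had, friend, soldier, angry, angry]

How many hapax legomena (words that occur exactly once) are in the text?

Frequencies: angry:3, burn:2, bad:2, end:2, cloud:2, street:2, small:2, see:2, friend:2, story:2, answer:1, mind:1, at:1, paper:1, plate:1, then:1, loudly:1, an:1, doctor:1, being:1, … (12 more, each freq 1)
Hapax (freq=1): an, answer, at, being, bridge, doctor, had, hot, leave, loudly, love, mind, paper, plate, soldier, star, take, tell, then, write, writer, yellow

22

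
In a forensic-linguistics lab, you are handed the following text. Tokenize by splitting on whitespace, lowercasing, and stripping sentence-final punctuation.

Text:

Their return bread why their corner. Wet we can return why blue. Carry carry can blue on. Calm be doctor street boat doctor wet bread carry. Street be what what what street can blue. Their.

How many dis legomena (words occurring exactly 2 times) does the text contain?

6

Frequencies: their:3, can:3, blue:3, carry:3, street:3, what:3, return:2, bread:2, why:2, wet:2, be:2, doctor:2, corner:1, we:1, on:1, calm:1, boat:1
Words with frequency 2: be, bread, doctor, return, wet, why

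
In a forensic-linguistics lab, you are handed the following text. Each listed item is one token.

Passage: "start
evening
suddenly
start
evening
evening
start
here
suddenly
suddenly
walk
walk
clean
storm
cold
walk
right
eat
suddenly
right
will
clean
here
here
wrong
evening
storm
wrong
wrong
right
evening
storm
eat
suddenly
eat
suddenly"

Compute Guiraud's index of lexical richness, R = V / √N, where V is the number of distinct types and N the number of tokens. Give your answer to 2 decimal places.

2.00

N = 36, V = 12.
√N = 6.000000
R = 12 / 6.000000 = 2.00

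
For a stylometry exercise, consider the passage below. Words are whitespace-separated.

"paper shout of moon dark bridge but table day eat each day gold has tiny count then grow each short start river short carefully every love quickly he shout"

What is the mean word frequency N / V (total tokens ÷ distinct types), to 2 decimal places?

1.16

N = 29 tokens, V = 25 types.
Mean frequency = N / V = 29 / 25 = 1.16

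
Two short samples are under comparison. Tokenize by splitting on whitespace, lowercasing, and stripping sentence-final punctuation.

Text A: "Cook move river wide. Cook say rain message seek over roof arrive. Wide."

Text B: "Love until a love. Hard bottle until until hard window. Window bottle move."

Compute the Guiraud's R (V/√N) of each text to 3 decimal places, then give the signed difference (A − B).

A: V=11, N=13, R=3.051
B: V=7, N=13, R=1.941
Difference = 3.051 − 1.941 = 1.110

1.110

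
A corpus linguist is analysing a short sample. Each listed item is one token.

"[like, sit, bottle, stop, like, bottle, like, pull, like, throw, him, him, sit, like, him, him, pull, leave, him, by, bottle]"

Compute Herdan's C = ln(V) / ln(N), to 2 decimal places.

N = 21, V = 9.
ln(V) = 2.197225, ln(N) = 3.044522
C = 2.197225 / 3.044522 = 0.72

0.72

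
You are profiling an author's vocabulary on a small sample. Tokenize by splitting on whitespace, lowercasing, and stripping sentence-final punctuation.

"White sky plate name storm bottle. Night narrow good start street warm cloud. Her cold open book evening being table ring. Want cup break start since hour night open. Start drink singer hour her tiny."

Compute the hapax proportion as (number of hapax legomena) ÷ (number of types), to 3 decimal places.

Frequencies: start:3, night:2, her:2, open:2, hour:2, white:1, sky:1, plate:1, name:1, storm:1, bottle:1, narrow:1, good:1, street:1, warm:1, cloud:1, cold:1, book:1, evening:1, being:1, … (9 more, each freq 1)
Hapax count = 24; type count = 29.
Ratio = 24 / 29 = 0.828

0.828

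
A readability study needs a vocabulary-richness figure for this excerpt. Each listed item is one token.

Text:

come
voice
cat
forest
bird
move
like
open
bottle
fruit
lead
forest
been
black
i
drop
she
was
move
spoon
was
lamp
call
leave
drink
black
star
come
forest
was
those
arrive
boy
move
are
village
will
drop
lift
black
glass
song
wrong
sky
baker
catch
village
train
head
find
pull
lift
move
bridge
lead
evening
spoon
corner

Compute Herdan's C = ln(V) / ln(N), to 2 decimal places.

N = 58, V = 43.
ln(V) = 3.761200, ln(N) = 4.060443
C = 3.761200 / 4.060443 = 0.93

0.93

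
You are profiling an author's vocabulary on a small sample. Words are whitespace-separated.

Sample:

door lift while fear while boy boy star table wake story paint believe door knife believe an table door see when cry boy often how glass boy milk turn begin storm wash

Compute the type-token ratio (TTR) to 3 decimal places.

N = 32 tokens, V = 24 types.
TTR = V / N = 24 / 32 = 0.750

0.750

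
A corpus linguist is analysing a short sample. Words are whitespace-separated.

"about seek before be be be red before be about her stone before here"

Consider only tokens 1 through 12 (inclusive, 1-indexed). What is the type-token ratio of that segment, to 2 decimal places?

0.58

Segment tokens 1–12: about, seek, before, be, be, be, red, before, be, about, her, stone
Segment N = 12, segment V = 7.
TTR = 7 / 12 = 0.58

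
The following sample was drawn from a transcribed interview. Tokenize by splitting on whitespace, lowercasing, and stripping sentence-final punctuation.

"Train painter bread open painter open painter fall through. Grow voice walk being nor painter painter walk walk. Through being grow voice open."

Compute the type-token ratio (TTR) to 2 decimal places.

N = 23 tokens, V = 11 types.
TTR = V / N = 11 / 23 = 0.48

0.48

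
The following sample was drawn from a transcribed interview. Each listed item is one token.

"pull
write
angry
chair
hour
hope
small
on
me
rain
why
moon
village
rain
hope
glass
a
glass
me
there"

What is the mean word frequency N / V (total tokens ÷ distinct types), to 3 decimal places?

N = 20 tokens, V = 16 types.
Mean frequency = N / V = 20 / 16 = 1.250

1.250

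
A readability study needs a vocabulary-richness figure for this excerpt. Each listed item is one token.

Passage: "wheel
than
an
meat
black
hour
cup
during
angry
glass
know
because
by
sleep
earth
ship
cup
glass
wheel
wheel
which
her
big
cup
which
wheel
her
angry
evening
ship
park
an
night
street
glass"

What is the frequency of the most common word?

Frequencies: wheel:4, cup:3, glass:3, an:2, angry:2, ship:2, which:2, her:2, than:1, meat:1, black:1, hour:1, during:1, know:1, because:1, by:1, sleep:1, earth:1, big:1, evening:1, … (3 more, each freq 1)
Most common: 'wheel' with frequency 4.

4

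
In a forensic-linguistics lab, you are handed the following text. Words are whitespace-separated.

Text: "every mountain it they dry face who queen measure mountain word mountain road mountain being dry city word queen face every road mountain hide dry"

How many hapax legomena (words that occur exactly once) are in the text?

Frequencies: mountain:5, dry:3, every:2, face:2, queen:2, word:2, road:2, it:1, they:1, who:1, measure:1, being:1, city:1, hide:1
Hapax (freq=1): being, city, hide, it, measure, they, who

7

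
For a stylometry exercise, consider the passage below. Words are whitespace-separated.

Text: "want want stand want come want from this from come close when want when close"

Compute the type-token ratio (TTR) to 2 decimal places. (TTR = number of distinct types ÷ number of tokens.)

N = 15 tokens, V = 7 types.
TTR = V / N = 7 / 15 = 0.47

0.47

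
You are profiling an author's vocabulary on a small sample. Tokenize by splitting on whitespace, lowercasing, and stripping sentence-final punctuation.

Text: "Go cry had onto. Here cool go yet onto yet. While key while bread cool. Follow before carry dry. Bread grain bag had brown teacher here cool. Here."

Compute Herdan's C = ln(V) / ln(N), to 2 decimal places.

0.87

N = 28, V = 18.
ln(V) = 2.890372, ln(N) = 3.332205
C = 2.890372 / 3.332205 = 0.87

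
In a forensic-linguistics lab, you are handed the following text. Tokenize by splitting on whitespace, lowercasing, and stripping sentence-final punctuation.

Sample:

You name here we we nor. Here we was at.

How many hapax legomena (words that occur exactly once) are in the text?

Frequencies: we:3, here:2, you:1, name:1, nor:1, was:1, at:1
Hapax (freq=1): at, name, nor, was, you

5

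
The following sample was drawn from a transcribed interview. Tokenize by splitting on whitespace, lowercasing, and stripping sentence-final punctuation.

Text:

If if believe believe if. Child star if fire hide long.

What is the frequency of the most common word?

Frequencies: if:4, believe:2, child:1, star:1, fire:1, hide:1, long:1
Most common: 'if' with frequency 4.

4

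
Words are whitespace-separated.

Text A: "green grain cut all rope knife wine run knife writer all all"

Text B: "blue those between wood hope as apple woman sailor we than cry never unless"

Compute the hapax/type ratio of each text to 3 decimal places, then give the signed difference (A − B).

A: hapax=7, V=9, ratio=0.778
B: hapax=14, V=14, ratio=1.000
Difference = 0.778 − 1.000 = -0.222

-0.222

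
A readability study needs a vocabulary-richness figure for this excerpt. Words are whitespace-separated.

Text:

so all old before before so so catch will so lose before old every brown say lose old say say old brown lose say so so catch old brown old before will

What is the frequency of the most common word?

Frequencies: so:6, old:6, before:4, say:4, lose:3, brown:3, catch:2, will:2, all:1, every:1
Most common: 'so' with frequency 6.

6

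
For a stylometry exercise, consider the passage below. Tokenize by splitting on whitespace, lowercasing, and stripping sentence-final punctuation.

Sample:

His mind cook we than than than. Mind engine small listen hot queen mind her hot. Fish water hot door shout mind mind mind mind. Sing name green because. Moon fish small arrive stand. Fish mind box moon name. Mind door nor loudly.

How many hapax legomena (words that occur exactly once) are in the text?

17

Frequencies: mind:9, than:3, hot:3, fish:3, small:2, door:2, name:2, moon:2, his:1, cook:1, we:1, engine:1, listen:1, queen:1, her:1, water:1, shout:1, sing:1, green:1, because:1, … (5 more, each freq 1)
Hapax (freq=1): arrive, because, box, cook, engine, green, her, his, listen, loudly, nor, queen, shout, sing, stand, water, we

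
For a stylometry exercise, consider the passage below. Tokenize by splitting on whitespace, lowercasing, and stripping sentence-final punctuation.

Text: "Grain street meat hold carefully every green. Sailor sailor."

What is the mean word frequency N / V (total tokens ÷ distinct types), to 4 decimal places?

1.1250

N = 9 tokens, V = 8 types.
Mean frequency = N / V = 9 / 8 = 1.1250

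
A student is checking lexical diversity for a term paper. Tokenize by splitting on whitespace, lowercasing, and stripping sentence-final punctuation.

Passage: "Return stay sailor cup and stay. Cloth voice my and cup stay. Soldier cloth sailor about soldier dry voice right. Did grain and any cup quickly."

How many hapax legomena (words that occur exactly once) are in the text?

9

Frequencies: stay:3, cup:3, and:3, sailor:2, cloth:2, voice:2, soldier:2, return:1, my:1, about:1, dry:1, right:1, did:1, grain:1, any:1, quickly:1
Hapax (freq=1): about, any, did, dry, grain, my, quickly, return, right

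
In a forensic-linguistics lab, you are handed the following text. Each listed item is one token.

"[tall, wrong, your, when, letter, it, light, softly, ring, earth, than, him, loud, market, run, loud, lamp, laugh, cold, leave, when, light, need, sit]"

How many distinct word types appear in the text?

Distinct types: {cold, earth, him, it, lamp, laugh, leave, letter, light, loud, market, need, ring, run, sit, softly, tall, than, when, wrong, your}
V = 21

21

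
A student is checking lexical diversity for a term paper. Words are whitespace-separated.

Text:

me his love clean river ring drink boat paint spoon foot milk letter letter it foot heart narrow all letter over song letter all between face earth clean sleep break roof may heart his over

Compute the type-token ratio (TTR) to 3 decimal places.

0.743

N = 35 tokens, V = 26 types.
TTR = V / N = 26 / 35 = 0.743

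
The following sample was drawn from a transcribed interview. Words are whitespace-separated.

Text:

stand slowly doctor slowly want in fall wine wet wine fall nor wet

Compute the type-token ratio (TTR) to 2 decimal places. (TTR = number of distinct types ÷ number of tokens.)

0.69

N = 13 tokens, V = 9 types.
TTR = V / N = 9 / 13 = 0.69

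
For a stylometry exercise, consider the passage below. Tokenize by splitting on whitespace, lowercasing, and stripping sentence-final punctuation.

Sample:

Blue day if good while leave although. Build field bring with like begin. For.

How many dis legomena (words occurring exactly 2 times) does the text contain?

Frequencies: blue:1, day:1, if:1, good:1, while:1, leave:1, although:1, build:1, field:1, bring:1, with:1, like:1, begin:1, for:1
Words with frequency 2: (none)

0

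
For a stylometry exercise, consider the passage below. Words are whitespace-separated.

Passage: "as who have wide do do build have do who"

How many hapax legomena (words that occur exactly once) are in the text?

Frequencies: do:3, who:2, have:2, as:1, wide:1, build:1
Hapax (freq=1): as, build, wide

3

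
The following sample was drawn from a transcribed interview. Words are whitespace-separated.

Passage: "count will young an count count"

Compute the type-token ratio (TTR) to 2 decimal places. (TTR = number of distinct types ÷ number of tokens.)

0.67

N = 6 tokens, V = 4 types.
TTR = V / N = 4 / 6 = 0.67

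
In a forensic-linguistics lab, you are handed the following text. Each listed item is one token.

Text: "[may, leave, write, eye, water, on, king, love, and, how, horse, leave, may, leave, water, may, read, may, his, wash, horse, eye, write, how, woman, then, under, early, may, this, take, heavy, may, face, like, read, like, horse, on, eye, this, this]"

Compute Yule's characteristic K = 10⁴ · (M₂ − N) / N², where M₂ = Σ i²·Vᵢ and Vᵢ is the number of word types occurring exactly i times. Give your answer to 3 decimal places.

374.150

Frequencies: may:6, leave:3, eye:3, horse:3, this:3, write:2, water:2, on:2, how:2, read:2, like:2, king:1, love:1, and:1, his:1, wash:1, woman:1, then:1, under:1, early:1, … (3 more, each freq 1)
N = 42. Frequency spectrum: V_1=12, V_2=6, V_3=4, V_6=1
M₂ = 1²·12 + 2²·6 + 3²·4 + 6²·1 = 108
K = 10000 × (108 − 42) / 42² = 374.150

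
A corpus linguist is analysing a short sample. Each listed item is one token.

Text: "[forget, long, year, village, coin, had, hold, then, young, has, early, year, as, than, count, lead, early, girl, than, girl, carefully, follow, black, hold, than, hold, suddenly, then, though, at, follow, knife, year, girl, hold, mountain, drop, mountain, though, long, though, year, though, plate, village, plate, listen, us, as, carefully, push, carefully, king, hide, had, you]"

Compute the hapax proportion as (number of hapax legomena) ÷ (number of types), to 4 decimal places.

0.5313

Frequencies: year:4, hold:4, though:4, than:3, girl:3, carefully:3, long:2, village:2, had:2, then:2, early:2, as:2, follow:2, mountain:2, plate:2, forget:1, coin:1, young:1, has:1, count:1, … (12 more, each freq 1)
Hapax count = 17; type count = 32.
Ratio = 17 / 32 = 0.5313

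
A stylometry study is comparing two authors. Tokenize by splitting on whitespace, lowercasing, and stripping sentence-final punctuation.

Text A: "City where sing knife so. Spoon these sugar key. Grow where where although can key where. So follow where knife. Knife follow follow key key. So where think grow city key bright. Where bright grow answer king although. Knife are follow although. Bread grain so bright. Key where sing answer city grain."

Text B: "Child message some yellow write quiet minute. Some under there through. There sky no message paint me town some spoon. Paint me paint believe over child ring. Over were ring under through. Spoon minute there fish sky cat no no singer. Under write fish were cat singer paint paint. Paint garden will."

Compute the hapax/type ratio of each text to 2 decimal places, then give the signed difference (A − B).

0.16

A: hapax=8, V=20, ratio=0.40
B: hapax=6, V=25, ratio=0.24
Difference = 0.40 − 0.24 = 0.16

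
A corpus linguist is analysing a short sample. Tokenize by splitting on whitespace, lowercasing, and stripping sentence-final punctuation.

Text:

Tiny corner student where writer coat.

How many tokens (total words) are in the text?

Tokens: tiny, corner, student, where, writer, coat
N = 6

6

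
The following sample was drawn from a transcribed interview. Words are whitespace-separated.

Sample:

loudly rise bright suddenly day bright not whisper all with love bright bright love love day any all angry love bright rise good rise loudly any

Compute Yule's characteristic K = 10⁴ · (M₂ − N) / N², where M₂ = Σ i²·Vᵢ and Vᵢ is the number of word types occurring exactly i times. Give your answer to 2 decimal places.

680.47

Frequencies: bright:5, love:4, rise:3, loudly:2, day:2, all:2, any:2, suddenly:1, not:1, whisper:1, with:1, angry:1, good:1
N = 26. Frequency spectrum: V_1=6, V_2=4, V_3=1, V_4=1, V_5=1
M₂ = 1²·6 + 2²·4 + 3²·1 + 4²·1 + 5²·1 = 72
K = 10000 × (72 − 26) / 26² = 680.47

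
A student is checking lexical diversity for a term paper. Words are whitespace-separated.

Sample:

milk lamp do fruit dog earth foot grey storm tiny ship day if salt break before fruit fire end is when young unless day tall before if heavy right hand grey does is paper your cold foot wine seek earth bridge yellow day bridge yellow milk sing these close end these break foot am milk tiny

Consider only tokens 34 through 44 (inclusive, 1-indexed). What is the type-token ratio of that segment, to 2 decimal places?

Segment tokens 34–44: paper, your, cold, foot, wine, seek, earth, bridge, yellow, day, bridge
Segment N = 11, segment V = 10.
TTR = 10 / 11 = 0.91

0.91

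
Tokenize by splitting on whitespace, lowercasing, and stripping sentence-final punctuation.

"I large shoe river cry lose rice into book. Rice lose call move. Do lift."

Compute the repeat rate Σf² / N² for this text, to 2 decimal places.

Frequencies: lose:2, rice:2, i:1, large:1, shoe:1, river:1, cry:1, into:1, book:1, call:1, move:1, do:1, lift:1
Σf² = 19; N² = 225
Repeat rate = 19 / 225 = 0.08

0.08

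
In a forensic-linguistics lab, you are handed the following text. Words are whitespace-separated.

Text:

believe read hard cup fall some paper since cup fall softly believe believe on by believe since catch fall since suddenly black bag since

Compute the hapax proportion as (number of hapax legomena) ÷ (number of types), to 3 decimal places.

Frequencies: believe:4, since:4, fall:3, cup:2, read:1, hard:1, some:1, paper:1, softly:1, on:1, by:1, catch:1, suddenly:1, black:1, bag:1
Hapax count = 11; type count = 15.
Ratio = 11 / 15 = 0.733

0.733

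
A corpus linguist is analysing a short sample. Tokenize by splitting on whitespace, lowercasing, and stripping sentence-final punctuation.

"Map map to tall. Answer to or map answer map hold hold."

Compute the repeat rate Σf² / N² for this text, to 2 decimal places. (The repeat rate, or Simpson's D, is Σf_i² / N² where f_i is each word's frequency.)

Frequencies: map:4, to:2, answer:2, hold:2, tall:1, or:1
Σf² = 30; N² = 144
Repeat rate = 30 / 144 = 0.21

0.21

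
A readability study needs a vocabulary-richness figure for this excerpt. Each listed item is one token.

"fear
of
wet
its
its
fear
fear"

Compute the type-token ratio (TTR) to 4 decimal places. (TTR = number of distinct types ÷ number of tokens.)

N = 7 tokens, V = 4 types.
TTR = V / N = 4 / 7 = 0.5714

0.5714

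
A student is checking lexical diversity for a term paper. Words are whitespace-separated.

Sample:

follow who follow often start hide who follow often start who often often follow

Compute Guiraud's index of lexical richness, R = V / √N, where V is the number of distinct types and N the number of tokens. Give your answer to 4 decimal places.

1.3363

N = 14, V = 5.
√N = 3.741657
R = 5 / 3.741657 = 1.3363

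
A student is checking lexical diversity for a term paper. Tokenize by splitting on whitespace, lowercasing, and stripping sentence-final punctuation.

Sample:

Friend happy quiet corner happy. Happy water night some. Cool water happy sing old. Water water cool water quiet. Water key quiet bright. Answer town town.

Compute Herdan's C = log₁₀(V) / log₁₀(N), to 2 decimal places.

N = 26, V = 14.
log₁₀(V) = 1.146128, log₁₀(N) = 1.414973
C = 1.146128 / 1.414973 = 0.81

0.81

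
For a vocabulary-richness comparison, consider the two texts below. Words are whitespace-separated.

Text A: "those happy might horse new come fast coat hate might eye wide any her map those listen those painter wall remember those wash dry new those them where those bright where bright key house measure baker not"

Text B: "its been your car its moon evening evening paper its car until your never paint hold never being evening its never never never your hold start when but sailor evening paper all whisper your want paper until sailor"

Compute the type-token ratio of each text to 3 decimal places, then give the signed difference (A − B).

TTR(A) = 28/37 = 0.757
TTR(B) = 19/38 = 0.500
Difference = 0.757 − 0.500 = 0.257

0.257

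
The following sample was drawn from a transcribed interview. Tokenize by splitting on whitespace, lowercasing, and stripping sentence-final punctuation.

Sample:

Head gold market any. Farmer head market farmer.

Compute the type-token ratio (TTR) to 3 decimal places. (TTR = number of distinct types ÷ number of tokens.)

0.625

N = 8 tokens, V = 5 types.
TTR = V / N = 5 / 8 = 0.625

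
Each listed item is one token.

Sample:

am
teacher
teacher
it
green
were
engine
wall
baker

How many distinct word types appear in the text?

8

Distinct types: {am, baker, engine, green, it, teacher, wall, were}
V = 8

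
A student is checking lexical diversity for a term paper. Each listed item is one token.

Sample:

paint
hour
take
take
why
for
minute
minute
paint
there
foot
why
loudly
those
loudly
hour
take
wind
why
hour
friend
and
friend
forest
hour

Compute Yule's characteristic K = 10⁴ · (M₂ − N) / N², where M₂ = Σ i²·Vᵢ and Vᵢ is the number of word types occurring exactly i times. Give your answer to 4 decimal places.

512.0000

Frequencies: hour:4, take:3, why:3, paint:2, minute:2, loudly:2, friend:2, for:1, there:1, foot:1, those:1, wind:1, and:1, forest:1
N = 25. Frequency spectrum: V_1=7, V_2=4, V_3=2, V_4=1
M₂ = 1²·7 + 2²·4 + 3²·2 + 4²·1 = 57
K = 10000 × (57 − 25) / 25² = 512.0000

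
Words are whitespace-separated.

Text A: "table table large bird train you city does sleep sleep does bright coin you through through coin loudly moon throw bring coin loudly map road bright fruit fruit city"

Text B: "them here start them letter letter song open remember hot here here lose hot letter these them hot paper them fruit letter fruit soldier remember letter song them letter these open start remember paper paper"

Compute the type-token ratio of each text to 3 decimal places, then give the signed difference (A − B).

0.250

TTR(A) = 18/29 = 0.621
TTR(B) = 13/35 = 0.371
Difference = 0.621 − 0.371 = 0.250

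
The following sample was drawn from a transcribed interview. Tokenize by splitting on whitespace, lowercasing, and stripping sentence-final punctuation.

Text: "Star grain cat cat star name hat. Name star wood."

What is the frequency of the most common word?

3

Frequencies: star:3, cat:2, name:2, grain:1, hat:1, wood:1
Most common: 'star' with frequency 3.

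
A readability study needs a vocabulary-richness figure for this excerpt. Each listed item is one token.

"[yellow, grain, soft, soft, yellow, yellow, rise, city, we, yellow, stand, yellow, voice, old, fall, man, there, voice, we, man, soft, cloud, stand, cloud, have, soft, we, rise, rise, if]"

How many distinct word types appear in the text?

15

Distinct types: {city, cloud, fall, grain, have, if, man, old, rise, soft, stand, there, voice, we, yellow}
V = 15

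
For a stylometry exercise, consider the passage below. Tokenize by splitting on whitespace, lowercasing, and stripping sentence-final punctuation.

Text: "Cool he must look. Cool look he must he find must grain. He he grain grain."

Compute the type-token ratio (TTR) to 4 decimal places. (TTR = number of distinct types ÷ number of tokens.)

N = 16 tokens, V = 6 types.
TTR = V / N = 6 / 16 = 0.3750

0.3750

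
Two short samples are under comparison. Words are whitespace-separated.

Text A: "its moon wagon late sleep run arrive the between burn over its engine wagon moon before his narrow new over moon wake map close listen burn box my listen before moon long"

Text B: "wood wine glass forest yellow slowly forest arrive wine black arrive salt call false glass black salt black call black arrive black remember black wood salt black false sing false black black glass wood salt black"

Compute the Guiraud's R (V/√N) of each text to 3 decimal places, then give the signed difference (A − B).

1.899

A: V=23, N=32, R=4.066
B: V=13, N=36, R=2.167
Difference = 4.066 − 2.167 = 1.899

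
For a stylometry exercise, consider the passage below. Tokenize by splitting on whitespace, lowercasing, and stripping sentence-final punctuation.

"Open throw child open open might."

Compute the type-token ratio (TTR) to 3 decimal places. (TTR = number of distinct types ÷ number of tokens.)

N = 6 tokens, V = 4 types.
TTR = V / N = 4 / 6 = 0.667

0.667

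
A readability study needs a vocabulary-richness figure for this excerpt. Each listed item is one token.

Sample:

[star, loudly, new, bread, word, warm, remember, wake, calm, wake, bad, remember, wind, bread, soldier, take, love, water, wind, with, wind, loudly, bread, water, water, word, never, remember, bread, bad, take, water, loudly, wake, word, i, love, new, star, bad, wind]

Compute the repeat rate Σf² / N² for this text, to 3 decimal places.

0.068

Frequencies: bread:4, wind:4, water:4, loudly:3, word:3, remember:3, wake:3, bad:3, star:2, new:2, take:2, love:2, warm:1, calm:1, soldier:1, with:1, never:1, i:1
Σf² = 115; N² = 1681
Repeat rate = 115 / 1681 = 0.068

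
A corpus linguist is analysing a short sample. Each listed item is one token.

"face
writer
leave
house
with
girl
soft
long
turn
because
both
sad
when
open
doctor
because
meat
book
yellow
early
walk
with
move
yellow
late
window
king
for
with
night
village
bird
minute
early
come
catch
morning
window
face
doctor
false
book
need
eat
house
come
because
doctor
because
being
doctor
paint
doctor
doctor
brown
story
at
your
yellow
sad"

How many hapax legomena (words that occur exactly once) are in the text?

Frequencies: doctor:6, because:4, with:3, yellow:3, face:2, house:2, sad:2, book:2, early:2, window:2, come:2, writer:1, leave:1, girl:1, soft:1, long:1, turn:1, both:1, when:1, open:1, … (21 more, each freq 1)
Hapax (freq=1): at, being, bird, both, brown, catch, eat, false, for, girl, king, late, leave, long, meat, minute, morning, move, need, night, open, paint, soft, story, turn, village, walk, when, writer, your

30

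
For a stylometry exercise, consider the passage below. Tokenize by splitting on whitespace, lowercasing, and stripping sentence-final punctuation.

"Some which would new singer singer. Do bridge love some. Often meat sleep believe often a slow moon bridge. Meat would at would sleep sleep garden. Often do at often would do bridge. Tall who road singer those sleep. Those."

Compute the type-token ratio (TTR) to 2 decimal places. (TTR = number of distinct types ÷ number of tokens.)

N = 40 tokens, V = 21 types.
TTR = V / N = 21 / 40 = 0.53

0.53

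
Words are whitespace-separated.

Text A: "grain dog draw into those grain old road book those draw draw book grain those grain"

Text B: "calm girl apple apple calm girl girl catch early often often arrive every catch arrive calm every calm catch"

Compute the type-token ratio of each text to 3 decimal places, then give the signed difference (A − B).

TTR(A) = 8/16 = 0.500
TTR(B) = 8/19 = 0.421
Difference = 0.500 − 0.421 = 0.079

0.079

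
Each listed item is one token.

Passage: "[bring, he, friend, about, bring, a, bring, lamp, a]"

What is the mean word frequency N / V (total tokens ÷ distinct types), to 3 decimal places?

N = 9 tokens, V = 6 types.
Mean frequency = N / V = 9 / 6 = 1.500

1.500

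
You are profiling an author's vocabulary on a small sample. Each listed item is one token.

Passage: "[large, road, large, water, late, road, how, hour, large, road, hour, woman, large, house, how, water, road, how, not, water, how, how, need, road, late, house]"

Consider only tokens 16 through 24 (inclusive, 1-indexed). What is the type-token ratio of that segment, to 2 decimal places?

0.56

Segment tokens 16–24: water, road, how, not, water, how, how, need, road
Segment N = 9, segment V = 5.
TTR = 5 / 9 = 0.56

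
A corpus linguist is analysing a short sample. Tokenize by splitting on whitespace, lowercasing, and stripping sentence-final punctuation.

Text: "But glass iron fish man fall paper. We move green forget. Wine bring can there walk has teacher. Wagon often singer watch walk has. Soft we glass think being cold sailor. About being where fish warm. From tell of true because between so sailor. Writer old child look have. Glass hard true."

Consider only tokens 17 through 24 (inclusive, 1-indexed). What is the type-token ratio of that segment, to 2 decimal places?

Segment tokens 17–24: has, teacher, wagon, often, singer, watch, walk, has
Segment N = 8, segment V = 7.
TTR = 7 / 8 = 0.88

0.88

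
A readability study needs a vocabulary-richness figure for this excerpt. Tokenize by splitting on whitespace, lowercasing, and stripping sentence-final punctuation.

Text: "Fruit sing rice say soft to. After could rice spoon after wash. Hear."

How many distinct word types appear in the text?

11

Distinct types: {after, could, fruit, hear, rice, say, sing, soft, spoon, to, wash}
V = 11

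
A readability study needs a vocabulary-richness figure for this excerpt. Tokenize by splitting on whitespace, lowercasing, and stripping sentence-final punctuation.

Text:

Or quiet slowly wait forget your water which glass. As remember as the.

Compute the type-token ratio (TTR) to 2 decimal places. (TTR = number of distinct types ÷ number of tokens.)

0.92

N = 13 tokens, V = 12 types.
TTR = V / N = 12 / 13 = 0.92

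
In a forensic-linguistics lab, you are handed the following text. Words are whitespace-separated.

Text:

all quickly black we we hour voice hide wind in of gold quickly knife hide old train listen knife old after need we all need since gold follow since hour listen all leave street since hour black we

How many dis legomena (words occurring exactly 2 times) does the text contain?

Frequencies: we:4, all:3, hour:3, since:3, quickly:2, black:2, hide:2, gold:2, knife:2, old:2, listen:2, need:2, voice:1, wind:1, in:1, of:1, train:1, after:1, follow:1, leave:1, … (1 more, each freq 1)
Words with frequency 2: black, gold, hide, knife, listen, need, old, quickly

8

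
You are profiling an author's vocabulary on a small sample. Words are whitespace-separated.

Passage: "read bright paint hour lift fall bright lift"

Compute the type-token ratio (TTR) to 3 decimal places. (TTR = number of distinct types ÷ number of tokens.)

N = 8 tokens, V = 6 types.
TTR = V / N = 6 / 8 = 0.750

0.750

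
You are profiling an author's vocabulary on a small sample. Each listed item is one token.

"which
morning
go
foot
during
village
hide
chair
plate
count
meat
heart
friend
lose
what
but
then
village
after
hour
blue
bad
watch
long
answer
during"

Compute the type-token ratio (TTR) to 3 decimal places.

N = 26 tokens, V = 24 types.
TTR = V / N = 24 / 26 = 0.923

0.923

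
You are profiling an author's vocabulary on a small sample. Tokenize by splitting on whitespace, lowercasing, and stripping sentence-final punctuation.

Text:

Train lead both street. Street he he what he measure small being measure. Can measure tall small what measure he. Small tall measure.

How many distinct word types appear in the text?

Distinct types: {being, both, can, he, lead, measure, small, street, tall, train, what}
V = 11

11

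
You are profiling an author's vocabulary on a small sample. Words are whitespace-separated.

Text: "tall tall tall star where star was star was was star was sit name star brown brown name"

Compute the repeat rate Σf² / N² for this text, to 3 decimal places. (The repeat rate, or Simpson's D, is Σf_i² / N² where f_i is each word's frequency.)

0.185

Frequencies: star:5, was:4, tall:3, name:2, brown:2, where:1, sit:1
Σf² = 60; N² = 324
Repeat rate = 60 / 324 = 0.185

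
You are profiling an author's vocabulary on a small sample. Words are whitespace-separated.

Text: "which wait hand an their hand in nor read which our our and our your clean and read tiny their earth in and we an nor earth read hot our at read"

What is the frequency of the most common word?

Frequencies: read:4, our:4, and:3, which:2, hand:2, an:2, their:2, in:2, nor:2, earth:2, wait:1, your:1, clean:1, tiny:1, we:1, hot:1, at:1
Most common: 'read' with frequency 4.

4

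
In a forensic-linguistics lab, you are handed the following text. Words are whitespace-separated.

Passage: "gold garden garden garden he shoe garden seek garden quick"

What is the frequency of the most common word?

Frequencies: garden:5, gold:1, he:1, shoe:1, seek:1, quick:1
Most common: 'garden' with frequency 5.

5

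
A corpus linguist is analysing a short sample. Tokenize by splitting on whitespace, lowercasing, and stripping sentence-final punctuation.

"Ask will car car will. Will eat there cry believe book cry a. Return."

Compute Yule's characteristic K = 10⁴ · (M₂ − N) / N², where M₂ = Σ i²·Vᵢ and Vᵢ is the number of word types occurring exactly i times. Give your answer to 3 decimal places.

Frequencies: will:3, car:2, cry:2, ask:1, eat:1, there:1, believe:1, book:1, a:1, return:1
N = 14. Frequency spectrum: V_1=7, V_2=2, V_3=1
M₂ = 1²·7 + 2²·2 + 3²·1 = 24
K = 10000 × (24 − 14) / 14² = 510.204

510.204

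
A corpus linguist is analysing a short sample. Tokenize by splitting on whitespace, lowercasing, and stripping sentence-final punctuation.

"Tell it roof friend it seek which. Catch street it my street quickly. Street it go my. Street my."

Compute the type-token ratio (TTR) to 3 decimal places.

0.579

N = 19 tokens, V = 11 types.
TTR = V / N = 11 / 19 = 0.579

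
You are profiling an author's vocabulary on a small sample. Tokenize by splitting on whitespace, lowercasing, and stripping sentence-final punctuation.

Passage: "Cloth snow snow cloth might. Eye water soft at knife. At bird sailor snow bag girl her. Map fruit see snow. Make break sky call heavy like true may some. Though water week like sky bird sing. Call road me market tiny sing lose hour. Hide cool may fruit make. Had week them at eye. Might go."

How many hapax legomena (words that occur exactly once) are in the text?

24

Frequencies: snow:4, at:3, cloth:2, might:2, eye:2, water:2, bird:2, fruit:2, make:2, sky:2, call:2, like:2, may:2, week:2, sing:2, soft:1, knife:1, sailor:1, bag:1, girl:1, … (19 more, each freq 1)
Hapax (freq=1): bag, break, cool, girl, go, had, heavy, her, hide, hour, knife, lose, map, market, me, road, sailor, see, soft, some, them, though, tiny, true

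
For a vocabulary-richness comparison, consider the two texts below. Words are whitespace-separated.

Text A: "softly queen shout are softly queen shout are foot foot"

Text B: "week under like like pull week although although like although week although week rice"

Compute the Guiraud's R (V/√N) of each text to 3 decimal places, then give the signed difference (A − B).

-0.023

A: V=5, N=10, R=1.581
B: V=6, N=14, R=1.604
Difference = 1.581 − 1.604 = -0.023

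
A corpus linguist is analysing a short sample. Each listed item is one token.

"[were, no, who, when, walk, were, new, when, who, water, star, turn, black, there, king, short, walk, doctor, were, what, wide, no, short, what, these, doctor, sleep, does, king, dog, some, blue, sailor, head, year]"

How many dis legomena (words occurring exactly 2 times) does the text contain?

Frequencies: were:3, no:2, who:2, when:2, walk:2, king:2, short:2, doctor:2, what:2, new:1, water:1, star:1, turn:1, black:1, there:1, wide:1, these:1, sleep:1, does:1, dog:1, … (5 more, each freq 1)
Words with frequency 2: doctor, king, no, short, walk, what, when, who

8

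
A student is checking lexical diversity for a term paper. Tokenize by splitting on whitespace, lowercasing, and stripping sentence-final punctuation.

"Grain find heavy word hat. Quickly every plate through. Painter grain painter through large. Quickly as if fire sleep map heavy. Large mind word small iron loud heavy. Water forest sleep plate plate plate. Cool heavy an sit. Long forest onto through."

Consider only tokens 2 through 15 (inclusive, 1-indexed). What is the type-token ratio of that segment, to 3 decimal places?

0.786

Segment tokens 2–15: find, heavy, word, hat, quickly, every, plate, through, painter, grain, painter, through, large, quickly
Segment N = 14, segment V = 11.
TTR = 11 / 14 = 0.786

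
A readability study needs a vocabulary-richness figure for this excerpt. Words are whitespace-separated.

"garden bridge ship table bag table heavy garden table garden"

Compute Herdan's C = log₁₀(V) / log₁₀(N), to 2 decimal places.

0.78

N = 10, V = 6.
log₁₀(V) = 0.778151, log₁₀(N) = 1.000000
C = 0.778151 / 1.000000 = 0.78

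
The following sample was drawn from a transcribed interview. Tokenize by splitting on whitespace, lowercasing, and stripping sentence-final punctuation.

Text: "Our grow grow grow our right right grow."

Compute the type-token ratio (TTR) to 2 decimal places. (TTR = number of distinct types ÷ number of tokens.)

N = 8 tokens, V = 3 types.
TTR = V / N = 3 / 8 = 0.38

0.38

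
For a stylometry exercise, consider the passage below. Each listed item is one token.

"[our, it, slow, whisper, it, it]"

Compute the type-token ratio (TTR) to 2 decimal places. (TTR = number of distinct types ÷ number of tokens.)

0.67

N = 6 tokens, V = 4 types.
TTR = V / N = 4 / 6 = 0.67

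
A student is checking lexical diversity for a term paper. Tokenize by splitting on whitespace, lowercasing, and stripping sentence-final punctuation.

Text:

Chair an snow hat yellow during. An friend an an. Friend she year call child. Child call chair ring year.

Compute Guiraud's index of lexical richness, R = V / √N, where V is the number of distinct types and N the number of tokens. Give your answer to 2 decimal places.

N = 20, V = 12.
√N = 4.472136
R = 12 / 4.472136 = 2.68

2.68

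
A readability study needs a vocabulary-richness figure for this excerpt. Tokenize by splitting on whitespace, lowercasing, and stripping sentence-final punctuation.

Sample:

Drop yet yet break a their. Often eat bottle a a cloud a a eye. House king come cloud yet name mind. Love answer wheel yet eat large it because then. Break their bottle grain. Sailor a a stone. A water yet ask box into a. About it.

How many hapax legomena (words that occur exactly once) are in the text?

Frequencies: a:9, yet:5, break:2, their:2, eat:2, bottle:2, cloud:2, it:2, drop:1, often:1, eye:1, house:1, king:1, come:1, name:1, mind:1, love:1, answer:1, wheel:1, large:1, … (10 more, each freq 1)
Hapax (freq=1): about, answer, ask, because, box, come, drop, eye, grain, house, into, king, large, love, mind, name, often, sailor, stone, then, water, wheel

22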